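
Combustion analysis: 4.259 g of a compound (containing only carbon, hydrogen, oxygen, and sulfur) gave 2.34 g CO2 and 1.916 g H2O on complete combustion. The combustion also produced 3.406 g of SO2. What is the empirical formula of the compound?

mol C = 2.34 / 44.01 = 0.05317; mass C = 0.05317 × 12.01 = 0.6386 g
mol H = 2 × (1.916 / 18.02) = 0.2127; mass H = 0.2127 × 1.008 = 0.2144 g
mol S = 3.406 / 64.07 = 0.05316; mass S = 1.705 g
mass O = 4.259 − (2.558) = 1.701 g → mol O = 0.1063
Smallest is S at 0.05316 mol; normalising gives C 1.000, H 4.000, O 2.000, S 1.000
→ CH4O2S

CH4O2S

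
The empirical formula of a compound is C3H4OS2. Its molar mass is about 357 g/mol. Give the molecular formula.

Empirical-formula mass = 120.20 g/mol
n = 357 / 120.20 = 2.97 ≈ 3
Molecular formula = (C3H4OS2)3 = C9H12O3S6

C9H12O3S6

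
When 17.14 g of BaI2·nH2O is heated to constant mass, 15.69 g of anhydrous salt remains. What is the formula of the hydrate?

BaI2·2H2O

Mass of water lost = 17.14 − 15.69 = 1.45 g → 1.45 / 18.02 = 0.08047 mol H2O
Molar mass of BaI2 = 391.13 g/mol → mol BaI2 = 15.69 / 391.13 = 0.04011
n = 0.08047 / 0.04011 = 2.01 ≈ 2 → BaI2·2H2O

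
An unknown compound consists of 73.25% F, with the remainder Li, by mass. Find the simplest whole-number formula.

FLi

Assume 100 g: 73.25 g F, 26.75 g Li.
Moles — F: 73.25 / 19.00 = 3.855 mol; Li: 26.75 / 6.94 = 3.854 mol
Smallest is Li at 3.854 mol; normalising gives F 1.000, Li 1.000
≈ 1:1 → FLi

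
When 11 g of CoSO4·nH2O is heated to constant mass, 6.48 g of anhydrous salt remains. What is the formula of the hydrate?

Mass of water lost = 11 − 6.48 = 4.52 g → 4.52 / 18.02 = 0.2508 mol H2O
Molar mass of CoSO4 = 155.00 g/mol → mol CoSO4 = 6.48 / 155.00 = 0.04181
n = 0.2508 / 0.04181 = 6.00 ≈ 6 → CoSO4·6H2O

CoSO4·6H2O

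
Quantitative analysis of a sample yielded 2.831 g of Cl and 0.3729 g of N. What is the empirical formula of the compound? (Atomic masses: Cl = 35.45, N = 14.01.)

n(Cl) = 2.831/35.45 = 0.07986, n(N) = 0.3729/14.01 = 0.02662
Smallest is N at 0.02662 mol; normalising gives Cl 3.000, N 1.000
≈ 3:1 → Cl3N

Cl3N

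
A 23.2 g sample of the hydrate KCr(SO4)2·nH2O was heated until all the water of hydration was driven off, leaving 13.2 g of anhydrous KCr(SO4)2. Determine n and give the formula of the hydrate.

KCr(SO4)2·12H2O

Mass of water lost = 23.2 − 13.2 = 10 g → 10 / 18.02 = 0.5549 mol H2O
Molar mass of KCr(SO4)2 = 283.24 g/mol → mol KCr(SO4)2 = 13.2 / 283.24 = 0.0466
n = 0.5549 / 0.0466 = 11.91 ≈ 12 → KCr(SO4)2·12H2O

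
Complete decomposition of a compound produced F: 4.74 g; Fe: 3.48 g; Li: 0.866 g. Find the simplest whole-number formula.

n(F) = 4.74/19.00 = 0.2495, n(Fe) = 3.48/55.85 = 0.06231, n(Li) = 0.866/6.94 = 0.1248
Smallest is Fe at 0.06231 mol; normalising gives F 4.004, Fe 1.000, Li 2.003
Ratio ≈ 4:1:2, so the empirical formula is F4FeLi2

F4FeLi2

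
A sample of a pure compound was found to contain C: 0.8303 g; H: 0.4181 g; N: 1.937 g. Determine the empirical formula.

Moles — C: 0.8303 / 12.01 = 0.06913 mol; H: 0.4181 / 1.008 = 0.4148 mol; N: 1.937 / 14.01 = 0.1383 mol
Ratios (÷ 0.06913): C 1.000, H 6.000, N 2.000
→ CH6N2

CH6N2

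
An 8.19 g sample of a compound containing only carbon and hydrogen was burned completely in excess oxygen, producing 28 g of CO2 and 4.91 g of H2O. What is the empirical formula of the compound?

C7H6

mol C = 28 / 44.01 = 0.6362; mass C = 0.6362 × 12.01 = 7.641 g
mol H = 2 × (4.91 / 18.02) = 0.5450; mass H = 0.5450 × 1.008 = 0.5493 g
Smallest is H at 0.545 mol; normalising gives C 1.167, H 1.000
Multiply by 6: C 7.00, H 6.00 → C7H6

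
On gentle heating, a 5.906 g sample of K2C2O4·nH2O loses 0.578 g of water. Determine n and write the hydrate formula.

Mass of anhydrous K2C2O4 = 5.906 − 0.578 = 5.328 g
mol H2O = 0.578 / 18.02 = 0.03208
Molar mass of K2C2O4 = 166.22 g/mol → mol K2C2O4 = 5.328 / 166.22 = 0.03205
n = 0.03208 / 0.03205 = 1.00 ≈ 1 → K2C2O4·H2O

K2C2O4·H2O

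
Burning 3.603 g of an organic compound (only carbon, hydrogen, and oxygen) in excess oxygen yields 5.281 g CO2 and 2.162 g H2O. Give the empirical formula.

CH2O

mol C = 5.281 / 44.01 = 0.1200; mass C = 0.1200 × 12.01 = 1.441 g
mol H = 2 × (2.162 / 18.02) = 0.2400; mass H = 0.2400 × 1.008 = 0.2419 g
mass O = 3.603 − (1.683) = 1.920 g → mol O = 0.1200
Divide by the smallest (0.12 mol C): C 1.000, H 2.000, O 1.000
≈ 1:2:1 → CH2O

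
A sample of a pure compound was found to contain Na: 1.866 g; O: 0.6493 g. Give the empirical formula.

Na2O

Moles — Na: 1.866 / 22.99 = 0.08117 mol; O: 0.6493 / 16.00 = 0.04058 mol
Smallest is O at 0.04058 mol; normalising gives Na 2.000, O 1.000
≈ 2:1 → Na2O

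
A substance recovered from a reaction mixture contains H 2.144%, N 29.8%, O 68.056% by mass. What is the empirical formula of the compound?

Assume 100 g: 2.144 g H, 29.8 g N, 68.056 g O.
Moles — H: 2.144 / 1.008 = 2.127 mol; N: 29.8 / 14.01 = 2.127 mol; O: 68.056 / 16.00 = 4.253 mol
Divide by the smallest (2.127 mol H): H 1.000, N 1.000, O 2.000
Ratio ≈ 1:1:2, so the empirical formula is HNO2

HNO2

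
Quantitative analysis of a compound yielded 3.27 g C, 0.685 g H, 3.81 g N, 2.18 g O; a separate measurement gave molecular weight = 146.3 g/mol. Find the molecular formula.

n(C) = 3.27/12.01 = 0.2723, n(H) = 0.685/1.008 = 0.6796, n(N) = 3.81/14.01 = 0.2719, n(O) = 2.18/16.00 = 0.1363
Smallest is O at 0.1363 mol; normalising gives C 1.998, H 4.988, N 1.996, O 1.000
≈ 2:5:2:1 → C2H5N2O
Empirical-formula mass = 73.08 g/mol
n = 146.3 / 73.08 = 2.00 ≈ 2
Molecular formula = (C2H5N2O)×2 = C4H10N4O2

C4H10N4O2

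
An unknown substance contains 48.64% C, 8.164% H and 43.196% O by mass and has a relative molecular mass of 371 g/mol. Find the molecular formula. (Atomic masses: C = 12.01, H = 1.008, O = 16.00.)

C15H30O10

Assume 100 g: 48.64 g C, 8.164 g H, 43.196 g O.
Moles — C: 48.64 / 12.01 = 4.05 mol; H: 8.164 / 1.008 = 8.099 mol; O: 43.196 / 16.00 = 2.7 mol
Ratios (÷ 2.7): C 1.500, H 3.000, O 1.000
×2: C 3.00, H 6.00, O 2.00 → C3H6O2
Empirical-formula mass = 74.08 g/mol
n = 371 / 74.08 = 5.01 ≈ 5
Molecular formula = (C3H6O2)×5 = C15H30O10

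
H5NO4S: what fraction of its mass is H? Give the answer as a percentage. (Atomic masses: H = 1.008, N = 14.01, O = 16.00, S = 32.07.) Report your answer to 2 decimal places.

Molar mass = 5(1.008) + 1(14.01) + 4(16.00) + 1(32.07) = 115.120 g/mol
Mass of H per mole = 5 × 1.008 = 5.040 g
% H = 5.040 / 115.120 × 100 = 4.38%

4.38%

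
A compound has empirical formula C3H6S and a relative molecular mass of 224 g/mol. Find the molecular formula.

Empirical-formula mass = 74.15 g/mol
n = 224 / 74.15 = 3.02 ≈ 3
Molecular formula = (C3H6S)3 = C9H18S3

C9H18S3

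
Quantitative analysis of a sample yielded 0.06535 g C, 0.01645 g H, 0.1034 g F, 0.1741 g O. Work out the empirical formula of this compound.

CH3FO2

n(C) = 0.06535/12.01 = 0.005441, n(H) = 0.01645/1.008 = 0.01632, n(F) = 0.1034/19.00 = 0.005442, n(O) = 0.1741/16.00 = 0.01088
Divide by the smallest (0.005441 mol C): C 1.000, H 2.999, F 1.000, O 2.000
≈ 1:3:1:2 → CH3FO2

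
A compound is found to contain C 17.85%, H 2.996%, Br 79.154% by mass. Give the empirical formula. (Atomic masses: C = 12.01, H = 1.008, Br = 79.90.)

C3H6Br2

Assume 100 g: 17.85 g C, 2.996 g H, 79.154 g Br.
n(C) = 17.85/12.01 = 1.486, n(H) = 2.996/1.008 = 2.972, n(Br) = 79.154/79.90 = 0.9907
Divide by the smallest (0.9907 mol Br): C 1.500, H 3.000, Br 1.000
Scaling by 2: C 3.00, H 6.00, Br 2.00 → C3H6Br2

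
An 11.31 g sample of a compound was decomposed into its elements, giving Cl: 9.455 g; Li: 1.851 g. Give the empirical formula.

Cl: 9.455 g ÷ 35.45 g/mol = 0.2667 mol
Li: 1.851 g ÷ 6.94 g/mol = 0.2667 mol
Divide by the smallest (0.2667 mol Cl): Cl 1.000, Li 1.000
→ ClLi

ClLi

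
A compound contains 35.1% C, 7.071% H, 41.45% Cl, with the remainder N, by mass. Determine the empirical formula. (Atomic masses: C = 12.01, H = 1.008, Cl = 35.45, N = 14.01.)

Assume 100 g: 35.1 g C, 7.071 g H, 41.45 g Cl, 16.379 g N.
C: 35.1 g ÷ 12.01 g/mol = 2.923 mol
H: 7.071 g ÷ 1.008 g/mol = 7.015 mol
Cl: 41.45 g ÷ 35.45 g/mol = 1.169 mol
N: 16.379 g ÷ 14.01 g/mol = 1.169 mol
Divide by the smallest (1.169 mol N): C 2.500, H 6.000, Cl 1.000, N 1.000
×2: C 5.00, H 12.00, Cl 2.00, N 2.00 → C5H12Cl2N2

C5H12Cl2N2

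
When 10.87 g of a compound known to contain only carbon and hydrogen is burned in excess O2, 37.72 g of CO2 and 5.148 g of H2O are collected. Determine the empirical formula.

mol C = 37.72 / 44.01 = 0.8571; mass C = 0.8571 × 12.01 = 10.29 g
mol H = 2 × (5.148 / 18.02) = 0.5714; mass H = 0.5714 × 1.008 = 0.5759 g
Smallest is H at 0.5714 mol; normalising gives C 1.500, H 1.000
Multiply by 2: C 3.00, H 2.00 → C3H2

C3H2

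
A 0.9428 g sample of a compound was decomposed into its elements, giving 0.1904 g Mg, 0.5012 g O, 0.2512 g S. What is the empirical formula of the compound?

Moles — Mg: 0.1904 / 24.31 = 0.007832 mol; O: 0.5012 / 16.00 = 0.03132 mol; S: 0.2512 / 32.07 = 0.007833 mol
Smallest is Mg at 0.007832 mol; normalising gives Mg 1.000, O 4.000, S 1.000
Ratio ≈ 1:4:1, so the empirical formula is MgO4S

MgO4S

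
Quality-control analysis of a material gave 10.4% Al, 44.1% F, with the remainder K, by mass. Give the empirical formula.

Assume 100 g: 10.4 g Al, 44.1 g F, 45.5 g K.
Moles — Al: 10.4 / 26.98 = 0.3855 mol; F: 44.1 / 19.00 = 2.321 mol; K: 45.5 / 39.10 = 1.164 mol
Smallest is Al at 0.3855 mol; normalising gives Al 1.000, F 6.021, K 3.019
≈ 1:6:3 → AlF6K3

AlF6K3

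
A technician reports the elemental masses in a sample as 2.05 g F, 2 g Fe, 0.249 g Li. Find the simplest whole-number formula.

F3FeLi

Moles — F: 2.05 / 19.00 = 0.1079 mol; Fe: 2 / 55.85 = 0.03581 mol; Li: 0.249 / 6.94 = 0.03588 mol
Divide by the smallest (0.03581 mol Fe): F 3.013, Fe 1.000, Li 1.002
Ratio ≈ 3:1:1, so the empirical formula is F3FeLi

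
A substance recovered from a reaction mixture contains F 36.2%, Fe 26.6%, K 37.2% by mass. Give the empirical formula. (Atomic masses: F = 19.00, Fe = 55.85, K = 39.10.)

F4FeK2

Assume 100 g: 36.2 g F, 26.6 g Fe, 37.2 g K.
F: 36.2 g ÷ 19.00 g/mol = 1.905 mol
Fe: 26.6 g ÷ 55.85 g/mol = 0.4763 mol
K: 37.2 g ÷ 39.10 g/mol = 0.9514 mol
Ratios (÷ 0.4763): F 4.000, Fe 1.000, K 1.998
≈ 4:1:2 → F4FeK2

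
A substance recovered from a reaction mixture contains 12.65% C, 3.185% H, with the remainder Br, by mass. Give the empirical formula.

CH3Br

Assume 100 g: 12.65 g C, 3.185 g H, 84.165 g Br.
C: 12.65 g ÷ 12.01 g/mol = 1.053 mol
H: 3.185 g ÷ 1.008 g/mol = 3.16 mol
Br: 84.165 g ÷ 79.90 g/mol = 1.053 mol
Divide by the smallest (1.053 mol C): C 1.000, H 3.000, Br 1.000
≈ 1:3:1 → CH3Br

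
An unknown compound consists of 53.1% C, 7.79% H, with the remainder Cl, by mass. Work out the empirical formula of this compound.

Assume 100 g: 53.1 g C, 7.79 g H, 39.11 g Cl.
C: 53.1 g ÷ 12.01 g/mol = 4.421 mol
H: 7.79 g ÷ 1.008 g/mol = 7.728 mol
Cl: 39.11 g ÷ 35.45 g/mol = 1.103 mol
Smallest is Cl at 1.103 mol; normalising gives C 4.008, H 7.005, Cl 1.000
≈ 4:7:1 → C4H7Cl

C4H7Cl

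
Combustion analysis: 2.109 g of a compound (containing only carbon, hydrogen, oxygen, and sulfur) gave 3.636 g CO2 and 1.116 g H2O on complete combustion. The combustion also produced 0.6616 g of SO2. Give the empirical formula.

C8H12O4S

mol C = 3.636 / 44.01 = 0.08262; mass C = 0.08262 × 12.01 = 0.9922 g
mol H = 2 × (1.116 / 18.02) = 0.1239; mass H = 0.1239 × 1.008 = 0.1249 g
mol S = 0.6616 / 64.07 = 0.01033; mass S = 0.3312 g
mass O = 2.109 − (1.448) = 0.6607 g → mol O = 0.04130
Divide by the smallest (0.01033 mol S): C 8.001, H 11.995, O 3.999, S 1.000
→ C8H12O4S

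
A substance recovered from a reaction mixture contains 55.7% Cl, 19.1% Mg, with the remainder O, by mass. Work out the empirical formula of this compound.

Cl2MgO2

Assume 100 g: 55.7 g Cl, 19.1 g Mg, 25.2 g O.
n(Cl) = 55.7/35.45 = 1.571, n(Mg) = 19.1/24.31 = 0.7857, n(O) = 25.2/16.00 = 1.575
Ratios (÷ 0.7857): Cl 2.000, Mg 1.000, O 2.005
→ Cl2MgO2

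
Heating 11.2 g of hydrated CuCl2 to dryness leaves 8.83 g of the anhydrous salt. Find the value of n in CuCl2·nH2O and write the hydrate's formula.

Mass of water lost = 11.2 − 8.83 = 2.37 g → 2.37 / 18.02 = 0.1315 mol H2O
Molar mass of CuCl2 = 134.45 g/mol → mol CuCl2 = 8.83 / 134.45 = 0.06567
n = 0.1315 / 0.06567 = 2.00 ≈ 2 → CuCl2·2H2O

CuCl2·2H2O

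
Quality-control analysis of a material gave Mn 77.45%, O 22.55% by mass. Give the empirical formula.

Assume 100 g: 77.45 g Mn, 22.55 g O.
Mn: 77.45 g ÷ 54.94 g/mol = 1.41 mol
O: 22.55 g ÷ 16.00 g/mol = 1.409 mol
Smallest is O at 1.409 mol; normalising gives Mn 1.000, O 1.000
→ MnO

MnO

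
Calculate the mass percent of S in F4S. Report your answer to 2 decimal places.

29.68%

Molar mass = 4(19.00) + 1(32.07) = 108.070 g/mol
Mass of S per mole = 1 × 32.07 = 32.070 g
% S = 32.070 / 108.070 × 100 = 29.68%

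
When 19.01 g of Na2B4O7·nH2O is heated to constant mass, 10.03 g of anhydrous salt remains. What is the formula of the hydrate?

Na2B4O7·10H2O

Mass of water lost = 19.01 − 10.03 = 8.98 g → 8.98 / 18.02 = 0.4983 mol H2O
Molar mass of Na2B4O7 = 201.22 g/mol → mol Na2B4O7 = 10.03 / 201.22 = 0.04985
n = 0.4983 / 0.04985 = 10.00 ≈ 10 → Na2B4O7·10H2O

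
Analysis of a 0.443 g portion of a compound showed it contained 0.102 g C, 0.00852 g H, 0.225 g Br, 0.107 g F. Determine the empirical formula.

C: 0.102 g ÷ 12.01 g/mol = 0.008493 mol
H: 0.00852 g ÷ 1.008 g/mol = 0.008452 mol
Br: 0.225 g ÷ 79.90 g/mol = 0.002816 mol
F: 0.107 g ÷ 19.00 g/mol = 0.005632 mol
Ratios (÷ 0.002816): C 3.016, H 3.002, Br 1.000, F 2.000
Ratio ≈ 3:3:1:2, so the empirical formula is C3H3BrF2

C3H3BrF2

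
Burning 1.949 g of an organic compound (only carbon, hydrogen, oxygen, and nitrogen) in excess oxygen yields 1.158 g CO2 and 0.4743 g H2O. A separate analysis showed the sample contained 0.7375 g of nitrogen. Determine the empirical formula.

mol C = 1.158 / 44.01 = 0.02631; mass C = 0.02631 × 12.01 = 0.3160 g
mol H = 2 × (0.4743 / 18.02) = 0.05264; mass H = 0.05264 × 1.008 = 0.05306 g
mol N = 0.7375 / 14.01 = 0.05264
mass O = 1.949 − (1.107) = 0.8424 g → mol O = 0.05265
Divide by the smallest (0.02631 mol C): C 1.000, H 2.001, N 2.001, O 2.001
→ CH2N2O2

CH2N2O2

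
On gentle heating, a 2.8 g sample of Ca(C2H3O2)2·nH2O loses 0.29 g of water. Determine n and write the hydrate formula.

Ca(C2H3O2)2·H2O

Mass of anhydrous Ca(C2H3O2)2 = 2.8 − 0.29 = 2.51 g
mol H2O = 0.29 / 18.02 = 0.01609
Molar mass of Ca(C2H3O2)2 = 158.17 g/mol → mol Ca(C2H3O2)2 = 2.51 / 158.17 = 0.01587
n = 0.01609 / 0.01587 = 1.01 ≈ 1 → Ca(C2H3O2)2·H2O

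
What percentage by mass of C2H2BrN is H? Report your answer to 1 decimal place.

1.7%

Molar mass = 2(12.01) + 2(1.008) + 1(79.90) + 1(14.01) = 119.946 g/mol
Mass of H per mole = 2 × 1.008 = 2.016 g
% H = 2.016 / 119.946 × 100 = 1.7%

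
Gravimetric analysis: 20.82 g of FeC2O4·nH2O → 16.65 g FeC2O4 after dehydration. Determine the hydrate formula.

Mass of water lost = 20.82 − 16.65 = 4.17 g → 4.17 / 18.02 = 0.2314 mol H2O
Molar mass of FeC2O4 = 143.87 g/mol → mol FeC2O4 = 16.65 / 143.87 = 0.1157
n = 0.2314 / 0.1157 = 2.00 ≈ 2 → FeC2O4·2H2O

FeC2O4·2H2O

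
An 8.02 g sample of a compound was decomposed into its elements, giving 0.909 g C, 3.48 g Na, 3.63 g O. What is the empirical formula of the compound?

Moles — C: 0.909 / 12.01 = 0.07569 mol; Na: 3.48 / 22.99 = 0.1514 mol; O: 3.63 / 16.00 = 0.2269 mol
Smallest is C at 0.07569 mol; normalising gives C 1.000, Na 2.000, O 2.998
≈ 1:2:3 → CNa2O3

CNa2O3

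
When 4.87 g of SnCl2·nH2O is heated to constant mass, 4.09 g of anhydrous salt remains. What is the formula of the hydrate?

SnCl2·2H2O

Mass of water lost = 4.87 − 4.09 = 0.78 g → 0.78 / 18.02 = 0.04329 mol H2O
Molar mass of SnCl2 = 189.61 g/mol → mol SnCl2 = 4.09 / 189.61 = 0.02157
n = 0.04329 / 0.02157 = 2.01 ≈ 2 → SnCl2·2H2O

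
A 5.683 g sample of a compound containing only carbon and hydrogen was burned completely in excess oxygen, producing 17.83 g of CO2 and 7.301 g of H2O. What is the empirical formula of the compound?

mol C = 17.83 / 44.01 = 0.4051; mass C = 0.4051 × 12.01 = 4.866 g
mol H = 2 × (7.301 / 18.02) = 0.8103; mass H = 0.8103 × 1.008 = 0.8168 g
Divide by the smallest (0.4051 mol C): C 1.000, H 2.000
→ CH2

CH2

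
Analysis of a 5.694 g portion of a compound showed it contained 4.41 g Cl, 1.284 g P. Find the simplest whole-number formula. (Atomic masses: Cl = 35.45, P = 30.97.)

Moles — Cl: 4.41 / 35.45 = 0.1244 mol; P: 1.284 / 30.97 = 0.04146 mol
Ratios (÷ 0.04146): Cl 3.001, P 1.000
Ratio ≈ 3:1, so the empirical formula is Cl3P

Cl3P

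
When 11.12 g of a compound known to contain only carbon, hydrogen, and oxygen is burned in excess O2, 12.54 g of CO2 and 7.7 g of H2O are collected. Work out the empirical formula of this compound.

mol C = 12.54 / 44.01 = 0.2849; mass C = 0.2849 × 12.01 = 3.422 g
mol H = 2 × (7.7 / 18.02) = 0.8546; mass H = 0.8546 × 1.008 = 0.8614 g
mass O = 11.12 − (4.284) = 6.836 g → mol O = 0.4273
Divide by the smallest (0.2849 mol C): C 1.000, H 2.999, O 1.500
Scaling by 2: C 2.00, H 6.00, O 3.00 → C2H6O3

C2H6O3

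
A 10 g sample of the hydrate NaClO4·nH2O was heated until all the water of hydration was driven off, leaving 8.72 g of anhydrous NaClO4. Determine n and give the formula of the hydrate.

Mass of water lost = 10 − 8.72 = 1.28 g → 1.28 / 18.02 = 0.07103 mol H2O
Molar mass of NaClO4 = 122.44 g/mol → mol NaClO4 = 8.72 / 122.44 = 0.07122
n = 0.07103 / 0.07122 = 1.00 ≈ 1 → NaClO4·H2O

NaClO4·H2O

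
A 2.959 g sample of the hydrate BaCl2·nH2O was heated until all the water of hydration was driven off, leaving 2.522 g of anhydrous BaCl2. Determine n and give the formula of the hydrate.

BaCl2·2H2O

Mass of water lost = 2.959 − 2.522 = 0.437 g → 0.437 / 18.02 = 0.02425 mol H2O
Molar mass of BaCl2 = 208.23 g/mol → mol BaCl2 = 2.522 / 208.23 = 0.01211
n = 0.02425 / 0.01211 = 2.00 ≈ 2 → BaCl2·2H2O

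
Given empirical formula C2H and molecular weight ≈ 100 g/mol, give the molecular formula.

C8H4

Empirical-formula mass = 25.03 g/mol
n = 100 / 25.03 = 4.00 ≈ 4
Molecular formula = (C2H)4 = C8H4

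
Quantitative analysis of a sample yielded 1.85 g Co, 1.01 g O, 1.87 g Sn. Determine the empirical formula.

Co2O4Sn

Co: 1.85 g ÷ 58.93 g/mol = 0.03139 mol
O: 1.01 g ÷ 16.00 g/mol = 0.06313 mol
Sn: 1.87 g ÷ 118.71 g/mol = 0.01575 mol
Divide by the smallest (0.01575 mol Sn): Co 1.993, O 4.007, Sn 1.000
≈ 2:4:1 → Co2O4Sn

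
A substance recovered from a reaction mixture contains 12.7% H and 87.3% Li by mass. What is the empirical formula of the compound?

HLi

Assume 100 g: 12.7 g H, 87.3 g Li.
Moles — H: 12.7 / 1.008 = 12.6 mol; Li: 87.3 / 6.94 = 12.58 mol
Divide by the smallest (12.58 mol Li): H 1.002, Li 1.000
≈ 1:1 → HLi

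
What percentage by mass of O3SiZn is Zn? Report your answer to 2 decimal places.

Molar mass = 3(16.00) + 1(28.09) + 1(65.38) = 141.470 g/mol
Mass of Zn per mole = 1 × 65.38 = 65.380 g
% Zn = 65.380 / 141.470 × 100 = 46.21%

46.21%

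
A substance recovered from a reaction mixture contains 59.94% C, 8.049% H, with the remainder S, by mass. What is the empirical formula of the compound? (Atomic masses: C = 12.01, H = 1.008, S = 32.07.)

C5H8S

Assume 100 g: 59.94 g C, 8.049 g H, 32.011 g S.
n(C) = 59.94/12.01 = 4.991, n(H) = 8.049/1.008 = 7.985, n(S) = 32.011/32.07 = 0.9982
Smallest is S at 0.9982 mol; normalising gives C 5.000, H 8.000, S 1.000
Ratio ≈ 5:8:1, so the empirical formula is C5H8S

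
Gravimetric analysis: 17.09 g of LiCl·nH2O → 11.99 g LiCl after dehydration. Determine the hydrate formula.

Mass of water lost = 17.09 − 11.99 = 5.1 g → 5.1 / 18.02 = 0.283 mol H2O
Molar mass of LiCl = 42.39 g/mol → mol LiCl = 11.99 / 42.39 = 0.2828
n = 0.283 / 0.2828 = 1.00 ≈ 1 → LiCl·H2O

LiCl·H2O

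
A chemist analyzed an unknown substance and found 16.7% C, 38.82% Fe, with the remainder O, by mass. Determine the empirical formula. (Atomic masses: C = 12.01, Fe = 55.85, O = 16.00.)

C2FeO4

Assume 100 g: 16.7 g C, 38.82 g Fe, 44.48 g O.
n(C) = 16.7/12.01 = 1.391, n(Fe) = 38.82/55.85 = 0.6951, n(O) = 44.48/16.00 = 2.78
Divide by the smallest (0.6951 mol Fe): C 2.001, Fe 1.000, O 4.000
≈ 2:1:4 → C2FeO4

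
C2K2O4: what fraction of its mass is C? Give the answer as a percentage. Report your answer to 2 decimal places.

Molar mass = 2(12.01) + 2(39.10) + 4(16.00) = 166.220 g/mol
Mass of C per mole = 2 × 12.01 = 24.020 g
% C = 24.020 / 166.220 × 100 = 14.45%

14.45%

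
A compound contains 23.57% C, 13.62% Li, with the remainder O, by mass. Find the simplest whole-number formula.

Assume 100 g: 23.57 g C, 13.62 g Li, 62.81 g O.
C: 23.57 g ÷ 12.01 g/mol = 1.963 mol
Li: 13.62 g ÷ 6.94 g/mol = 1.963 mol
O: 62.81 g ÷ 16.00 g/mol = 3.926 mol
Divide by the smallest (1.963 mol C): C 1.000, Li 1.000, O 2.000
→ CLiO2

CLiO2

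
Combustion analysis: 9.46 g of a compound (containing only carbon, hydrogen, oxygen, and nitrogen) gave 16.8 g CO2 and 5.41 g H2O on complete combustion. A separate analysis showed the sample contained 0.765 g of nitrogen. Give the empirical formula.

mol C = 16.8 / 44.01 = 0.3817; mass C = 0.3817 × 12.01 = 4.585 g
mol H = 2 × (5.41 / 18.02) = 0.6004; mass H = 0.6004 × 1.008 = 0.6052 g
mol N = 0.765 / 14.01 = 0.05460
mass O = 9.46 − (5.955) = 3.505 g → mol O = 0.2191
Divide by the smallest (0.0546 mol N): C 6.991, H 10.996, N 1.000, O 4.012
→ C7H11NO4

C7H11NO4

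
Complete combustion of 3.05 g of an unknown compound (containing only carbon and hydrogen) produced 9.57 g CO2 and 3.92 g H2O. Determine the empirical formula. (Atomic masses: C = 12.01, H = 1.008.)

CH2

mol C = 9.57 / 44.01 = 0.2175; mass C = 0.2175 × 12.01 = 2.612 g
mol H = 2 × (3.92 / 18.02) = 0.4351; mass H = 0.4351 × 1.008 = 0.4386 g
Ratios (÷ 0.2175): C 1.000, H 2.001
Ratio ≈ 1:2, so the empirical formula is CH2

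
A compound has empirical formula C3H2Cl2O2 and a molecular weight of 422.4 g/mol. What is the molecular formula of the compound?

Empirical-formula mass = 140.95 g/mol
n = 422.4 / 140.95 = 3.00 ≈ 3
Molecular formula = (C3H2Cl2O2)3 = C9H6Cl6O6

C9H6Cl6O6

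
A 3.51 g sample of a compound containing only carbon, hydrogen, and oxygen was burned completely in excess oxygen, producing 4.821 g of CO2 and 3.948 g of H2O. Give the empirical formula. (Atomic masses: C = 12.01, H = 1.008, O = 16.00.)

mol C = 4.821 / 44.01 = 0.1095; mass C = 0.1095 × 12.01 = 1.316 g
mol H = 2 × (3.948 / 18.02) = 0.4382; mass H = 0.4382 × 1.008 = 0.4417 g
mass O = 3.51 − (1.757) = 1.753 g → mol O = 0.1095
Ratios (÷ 0.1095): C 1.000, H 4.000, O 1.000
→ CH4O

CH4O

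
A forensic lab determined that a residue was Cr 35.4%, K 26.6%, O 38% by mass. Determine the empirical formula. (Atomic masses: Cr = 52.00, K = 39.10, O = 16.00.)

Assume 100 g: 35.4 g Cr, 26.6 g K, 38 g O.
n(Cr) = 35.4/52.00 = 0.6808, n(K) = 26.6/39.10 = 0.6803, n(O) = 38/16.00 = 2.375
Smallest is K at 0.6803 mol; normalising gives Cr 1.001, K 1.000, O 3.491
×2: Cr 2.00, K 2.00, O 6.98 → Cr2K2O7

Cr2K2O7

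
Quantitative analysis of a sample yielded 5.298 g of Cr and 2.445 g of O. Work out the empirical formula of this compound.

n(Cr) = 5.298/52.00 = 0.1019, n(O) = 2.445/16.00 = 0.1528
Ratios (÷ 0.1019): Cr 1.000, O 1.500
Multiply by 2: Cr 2.00, O 3.00 → Cr2O3

Cr2O3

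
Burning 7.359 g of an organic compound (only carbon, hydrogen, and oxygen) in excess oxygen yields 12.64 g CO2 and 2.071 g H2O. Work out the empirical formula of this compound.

mol C = 12.64 / 44.01 = 0.2872; mass C = 0.2872 × 12.01 = 3.449 g
mol H = 2 × (2.071 / 18.02) = 0.2299; mass H = 0.2299 × 1.008 = 0.2317 g
mass O = 7.359 − (3.681) = 3.678 g → mol O = 0.2299
Smallest is H at 0.2299 mol; normalising gives C 1.250, H 1.000, O 1.000
Scaling by 4: C 5.00, H 4.00, O 4.00 → C5H4O4

C5H4O4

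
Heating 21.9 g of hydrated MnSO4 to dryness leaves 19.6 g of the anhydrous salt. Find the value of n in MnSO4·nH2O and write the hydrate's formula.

Mass of water lost = 21.9 − 19.6 = 2.3 g → 2.3 / 18.02 = 0.1276 mol H2O
Molar mass of MnSO4 = 151.01 g/mol → mol MnSO4 = 19.6 / 151.01 = 0.1298
n = 0.1276 / 0.1298 = 0.98 ≈ 1 → MnSO4·H2O

MnSO4·H2O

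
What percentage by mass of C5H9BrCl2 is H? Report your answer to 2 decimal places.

Molar mass = 5(12.01) + 9(1.008) + 1(79.90) + 2(35.45) = 219.922 g/mol
Mass of H per mole = 9 × 1.008 = 9.072 g
% H = 9.072 / 219.922 × 100 = 4.13%

4.13%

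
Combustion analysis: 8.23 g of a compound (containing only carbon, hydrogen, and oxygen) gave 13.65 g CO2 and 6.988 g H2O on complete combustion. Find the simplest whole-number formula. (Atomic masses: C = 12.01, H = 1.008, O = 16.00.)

mol C = 13.65 / 44.01 = 0.3102; mass C = 0.3102 × 12.01 = 3.725 g
mol H = 2 × (6.988 / 18.02) = 0.7756; mass H = 0.7756 × 1.008 = 0.7818 g
mass O = 8.23 − (4.507) = 3.723 g → mol O = 0.2327
Ratios (÷ 0.2327): C 1.333, H 3.333, O 1.000
Multiply by 3: C 4.00, H 10.00, O 3.00 → C4H10O3

C4H10O3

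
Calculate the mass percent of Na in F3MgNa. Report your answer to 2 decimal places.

22.04%

Molar mass = 3(19.00) + 1(24.31) + 1(22.99) = 104.300 g/mol
Mass of Na per mole = 1 × 22.99 = 22.990 g
% Na = 22.990 / 104.300 × 100 = 22.04%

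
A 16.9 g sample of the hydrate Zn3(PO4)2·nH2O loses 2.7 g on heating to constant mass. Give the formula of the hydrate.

Mass of anhydrous Zn3(PO4)2 = 16.9 − 2.7 = 14.2 g
mol H2O = 2.7 / 18.02 = 0.1498
Molar mass of Zn3(PO4)2 = 386.08 g/mol → mol Zn3(PO4)2 = 14.2 / 386.08 = 0.03678
n = 0.1498 / 0.03678 = 4.07 ≈ 4 → Zn3(PO4)2·4H2O

Zn3(PO4)2·4H2O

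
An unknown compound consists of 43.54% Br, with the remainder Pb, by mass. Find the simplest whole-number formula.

Assume 100 g: 43.54 g Br, 56.46 g Pb.
n(Br) = 43.54/79.90 = 0.5449, n(Pb) = 56.46/207.2 = 0.2725
Ratios (÷ 0.2725): Br 2.000, Pb 1.000
→ Br2Pb

Br2Pb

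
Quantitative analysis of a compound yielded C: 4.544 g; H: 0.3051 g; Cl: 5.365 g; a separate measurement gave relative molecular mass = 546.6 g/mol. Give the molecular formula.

C20H16Cl8

n(C) = 4.544/12.01 = 0.3784, n(H) = 0.3051/1.008 = 0.3027, n(Cl) = 5.365/35.45 = 0.1513
Ratios (÷ 0.1513): C 2.500, H 2.000, Cl 1.000
Scaling by 2: C 5.00, H 4.00, Cl 2.00 → C5H4Cl2
Empirical-formula mass = 134.98 g/mol
n = 546.6 / 134.98 = 4.05 ≈ 4
Molecular formula = (C5H4Cl2)×4 = C20H16Cl8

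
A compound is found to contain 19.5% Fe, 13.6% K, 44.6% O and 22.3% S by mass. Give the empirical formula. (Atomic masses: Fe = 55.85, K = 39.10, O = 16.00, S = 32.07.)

FeKO8S2

Assume 100 g: 19.5 g Fe, 13.6 g K, 44.6 g O, 22.3 g S.
n(Fe) = 19.5/55.85 = 0.3491, n(K) = 13.6/39.10 = 0.3478, n(O) = 44.6/16.00 = 2.788, n(S) = 22.3/32.07 = 0.6954
Smallest is K at 0.3478 mol; normalising gives Fe 1.004, K 1.000, O 8.014, S 1.999
Ratio ≈ 1:1:8:2, so the empirical formula is FeKO8S2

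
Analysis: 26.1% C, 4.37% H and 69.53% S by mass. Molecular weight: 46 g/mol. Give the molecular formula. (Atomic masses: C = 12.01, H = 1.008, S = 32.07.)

CH2S

Assume 100 g: 26.1 g C, 4.37 g H, 69.53 g S.
n(C) = 26.1/12.01 = 2.173, n(H) = 4.37/1.008 = 4.335, n(S) = 69.53/32.07 = 2.168
Smallest is S at 2.168 mol; normalising gives C 1.002, H 2.000, S 1.000
Ratio ≈ 1:2:1, so the empirical formula is CH2S
Empirical-formula mass = 46.10 g/mol
n = 46 / 46.10 = 1.00 ≈ 1
Molecular formula = empirical formula = CH2S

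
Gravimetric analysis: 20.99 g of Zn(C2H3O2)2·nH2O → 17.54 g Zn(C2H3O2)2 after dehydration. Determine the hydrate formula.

Mass of water lost = 20.99 − 17.54 = 3.45 g → 3.45 / 18.02 = 0.1915 mol H2O
Molar mass of Zn(C2H3O2)2 = 183.47 g/mol → mol Zn(C2H3O2)2 = 17.54 / 183.47 = 0.0956
n = 0.1915 / 0.0956 = 2.00 ≈ 2 → Zn(C2H3O2)2·2H2O

Zn(C2H3O2)2·2H2O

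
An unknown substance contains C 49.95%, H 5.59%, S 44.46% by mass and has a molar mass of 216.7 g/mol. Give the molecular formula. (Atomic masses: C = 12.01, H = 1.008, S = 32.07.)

C9H12S3

Assume 100 g: 49.95 g C, 5.59 g H, 44.46 g S.
n(C) = 49.95/12.01 = 4.159, n(H) = 5.59/1.008 = 5.546, n(S) = 44.46/32.07 = 1.386
Divide by the smallest (1.386 mol S): C 3.000, H 4.000, S 1.000
→ C3H4S
Empirical-formula mass = 72.13 g/mol
n = 216.7 / 72.13 = 3.00 ≈ 3
Molecular formula = (C3H4S)×3 = C9H12S3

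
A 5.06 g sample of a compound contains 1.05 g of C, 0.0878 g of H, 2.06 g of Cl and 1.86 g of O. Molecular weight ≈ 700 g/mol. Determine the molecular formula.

C12H12Cl8O16

n(C) = 1.05/12.01 = 0.08743, n(H) = 0.0878/1.008 = 0.0871, n(Cl) = 2.06/35.45 = 0.05811, n(O) = 1.86/16.00 = 0.1163
Divide by the smallest (0.05811 mol Cl): C 1.505, H 1.499, Cl 1.000, O 2.001
Scaling by 2: C 3.01, H 3.00, Cl 2.00, O 4.00 → C3H3Cl2O4
Empirical-formula mass = 173.95 g/mol
n = 700 / 173.95 = 4.02 ≈ 4
Molecular formula = (C3H3Cl2O4)×4 = C12H12Cl8O16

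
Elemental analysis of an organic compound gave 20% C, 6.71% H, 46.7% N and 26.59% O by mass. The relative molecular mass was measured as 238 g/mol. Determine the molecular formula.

C4H16N8O4

Assume 100 g: 20 g C, 6.71 g H, 46.7 g N, 26.59 g O.
Moles — C: 20 / 12.01 = 1.665 mol; H: 6.71 / 1.008 = 6.657 mol; N: 46.7 / 14.01 = 3.333 mol; O: 26.59 / 16.00 = 1.662 mol
Smallest is O at 1.662 mol; normalising gives C 1.002, H 4.006, N 2.006, O 1.000
Ratio ≈ 1:4:2:1, so the empirical formula is CH4N2O
Empirical-formula mass = 60.06 g/mol
n = 238 / 60.06 = 3.96 ≈ 4
Molecular formula = (CH4N2O)×4 = C4H16N8O4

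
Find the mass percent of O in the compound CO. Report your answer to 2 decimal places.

57.12%

Molar mass = 1(12.01) + 1(16.00) = 28.010 g/mol
Mass of O per mole = 1 × 16.00 = 16.000 g
% O = 16.000 / 28.010 × 100 = 57.12%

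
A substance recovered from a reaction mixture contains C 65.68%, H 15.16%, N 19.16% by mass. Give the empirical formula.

C4H11N

Assume 100 g: 65.68 g C, 15.16 g H, 19.16 g N.
n(C) = 65.68/12.01 = 5.469, n(H) = 15.16/1.008 = 15.04, n(N) = 19.16/14.01 = 1.368
Smallest is N at 1.368 mol; normalising gives C 3.999, H 10.997, N 1.000
Ratio ≈ 4:11:1, so the empirical formula is C4H11N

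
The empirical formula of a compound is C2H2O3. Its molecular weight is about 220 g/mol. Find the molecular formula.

Empirical-formula mass = 74.04 g/mol
n = 220 / 74.04 = 2.97 ≈ 3
Molecular formula = (C2H2O3)3 = C6H6O9

C6H6O9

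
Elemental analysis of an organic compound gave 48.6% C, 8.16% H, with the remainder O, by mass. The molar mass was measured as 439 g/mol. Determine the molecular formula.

C18H36O12

Assume 100 g: 48.6 g C, 8.16 g H, 43.24 g O.
Moles — C: 48.6 / 12.01 = 4.047 mol; H: 8.16 / 1.008 = 8.095 mol; O: 43.24 / 16.00 = 2.703 mol
Divide by the smallest (2.703 mol O): C 1.497, H 2.995, O 1.000
Multiply by 2: C 2.99, H 5.99, O 2.00 → C3H6O2
Empirical-formula mass = 74.08 g/mol
n = 439 / 74.08 = 5.93 ≈ 6
Molecular formula = (C3H6O2)×6 = C18H36O12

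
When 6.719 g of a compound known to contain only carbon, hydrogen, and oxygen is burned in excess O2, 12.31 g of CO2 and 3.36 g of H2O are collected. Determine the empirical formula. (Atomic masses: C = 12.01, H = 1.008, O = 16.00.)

C3H4O2

mol C = 12.31 / 44.01 = 0.2797; mass C = 0.2797 × 12.01 = 3.359 g
mol H = 2 × (3.36 / 18.02) = 0.3729; mass H = 0.3729 × 1.008 = 0.3759 g
mass O = 6.719 − (3.735) = 2.984 g → mol O = 0.1865
Divide by the smallest (0.1865 mol O): C 1.500, H 2.000, O 1.000
Scaling by 2: C 3.00, H 4.00, O 2.00 → C3H4O2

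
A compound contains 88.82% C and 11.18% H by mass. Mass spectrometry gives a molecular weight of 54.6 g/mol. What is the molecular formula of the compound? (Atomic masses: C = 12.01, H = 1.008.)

C4H6

Assume 100 g: 88.82 g C, 11.18 g H.
n(C) = 88.82/12.01 = 7.396, n(H) = 11.18/1.008 = 11.09
Divide by the smallest (7.396 mol C): C 1.000, H 1.500
Scaling by 2: C 2.00, H 3.00 → C2H3
Empirical-formula mass = 27.04 g/mol
n = 54.6 / 27.04 = 2.02 ≈ 2
Molecular formula = (C2H3)×2 = C4H6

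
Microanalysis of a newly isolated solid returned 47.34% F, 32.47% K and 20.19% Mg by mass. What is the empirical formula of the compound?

F3KMg

Assume 100 g: 47.34 g F, 32.47 g K, 20.19 g Mg.
F: 47.34 g ÷ 19.00 g/mol = 2.492 mol
K: 32.47 g ÷ 39.10 g/mol = 0.8304 mol
Mg: 20.19 g ÷ 24.31 g/mol = 0.8305 mol
Smallest is K at 0.8304 mol; normalising gives F 3.000, K 1.000, Mg 1.000
→ F3KMg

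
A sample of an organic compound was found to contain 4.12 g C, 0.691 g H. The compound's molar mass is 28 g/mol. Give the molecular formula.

C2H4

n(C) = 4.12/12.01 = 0.343, n(H) = 0.691/1.008 = 0.6855
Divide by the smallest (0.343 mol C): C 1.000, H 1.998
→ CH2
Empirical-formula mass = 14.03 g/mol
n = 28 / 14.03 = 2.00 ≈ 2
Molecular formula = (CH2)×2 = C2H4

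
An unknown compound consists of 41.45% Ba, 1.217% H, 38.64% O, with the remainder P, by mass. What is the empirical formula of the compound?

Assume 100 g: 41.45 g Ba, 1.217 g H, 38.64 g O, 18.693 g P.
Ba: 41.45 g ÷ 137.33 g/mol = 0.3018 mol
H: 1.217 g ÷ 1.008 g/mol = 1.207 mol
O: 38.64 g ÷ 16.00 g/mol = 2.415 mol
P: 18.693 g ÷ 30.97 g/mol = 0.6036 mol
Divide by the smallest (0.3018 mol Ba): Ba 1.000, H 4.000, O 8.001, P 2.000
≈ 1:4:8:2 → BaH4O8P2

BaH4O8P2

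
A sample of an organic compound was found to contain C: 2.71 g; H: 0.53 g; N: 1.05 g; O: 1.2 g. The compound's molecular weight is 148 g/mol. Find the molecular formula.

C6H14N2O2

n(C) = 2.71/12.01 = 0.2256, n(H) = 0.53/1.008 = 0.5258, n(N) = 1.05/14.01 = 0.07495, n(O) = 1.2/16.00 = 0.075
Smallest is N at 0.07495 mol; normalising gives C 3.011, H 7.016, N 1.000, O 1.001
≈ 3:7:1:1 → C3H7NO
Empirical-formula mass = 73.10 g/mol
n = 148 / 73.10 = 2.02 ≈ 2
Molecular formula = (C3H7NO)×2 = C6H14N2O2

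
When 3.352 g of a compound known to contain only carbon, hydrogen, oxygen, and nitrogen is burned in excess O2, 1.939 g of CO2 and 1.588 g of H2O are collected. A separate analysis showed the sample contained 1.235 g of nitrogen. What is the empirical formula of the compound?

CH4N2O2

mol C = 1.939 / 44.01 = 0.04406; mass C = 0.04406 × 12.01 = 0.5291 g
mol H = 2 × (1.588 / 18.02) = 0.1762; mass H = 0.1762 × 1.008 = 0.1777 g
mol N = 1.235 / 14.01 = 0.08815
mass O = 3.352 − (1.942) = 1.410 g → mol O = 0.08814
Ratios (÷ 0.04406): C 1.000, H 4.000, N 2.001, O 2.000
≈ 1:4:2:2 → CH4N2O2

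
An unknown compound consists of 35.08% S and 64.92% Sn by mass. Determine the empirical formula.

S2Sn

Assume 100 g: 35.08 g S, 64.92 g Sn.
S: 35.08 g ÷ 32.07 g/mol = 1.094 mol
Sn: 64.92 g ÷ 118.71 g/mol = 0.5469 mol
Ratios (÷ 0.5469): S 2.000, Sn 1.000
Ratio ≈ 2:1, so the empirical formula is S2Sn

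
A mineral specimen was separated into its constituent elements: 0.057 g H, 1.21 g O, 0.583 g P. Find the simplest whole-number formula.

Moles — H: 0.057 / 1.008 = 0.05655 mol; O: 1.21 / 16.00 = 0.07562 mol; P: 0.583 / 30.97 = 0.01882 mol
Divide by the smallest (0.01882 mol P): H 3.004, O 4.017, P 1.000
≈ 3:4:1 → H3O4P

H3O4P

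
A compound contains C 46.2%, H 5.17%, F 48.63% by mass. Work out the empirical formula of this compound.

Assume 100 g: 46.2 g C, 5.17 g H, 48.63 g F.
Moles — C: 46.2 / 12.01 = 3.847 mol; H: 5.17 / 1.008 = 5.129 mol; F: 48.63 / 19.00 = 2.559 mol
Smallest is F at 2.559 mol; normalising gives C 1.503, H 2.004, F 1.000
×2: C 3.01, H 4.01, F 2.00 → C3H4F2

C3H4F2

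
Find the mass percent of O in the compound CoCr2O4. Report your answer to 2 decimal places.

28.20%

Molar mass = 1(58.93) + 2(52.00) + 4(16.00) = 226.930 g/mol
Mass of O per mole = 4 × 16.00 = 64.000 g
% O = 64.000 / 226.930 × 100 = 28.20%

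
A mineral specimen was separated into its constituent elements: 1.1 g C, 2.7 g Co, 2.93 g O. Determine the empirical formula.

C2CoO4

n(C) = 1.1/12.01 = 0.09159, n(Co) = 2.7/58.93 = 0.04582, n(O) = 2.93/16.00 = 0.1831
Smallest is Co at 0.04582 mol; normalising gives C 1.999, Co 1.000, O 3.997
Ratio ≈ 2:1:4, so the empirical formula is C2CoO4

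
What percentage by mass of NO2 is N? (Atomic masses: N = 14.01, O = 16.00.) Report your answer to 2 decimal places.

30.45%

Molar mass = 1(14.01) + 2(16.00) = 46.010 g/mol
Mass of N per mole = 1 × 14.01 = 14.010 g
% N = 14.010 / 46.010 × 100 = 30.45%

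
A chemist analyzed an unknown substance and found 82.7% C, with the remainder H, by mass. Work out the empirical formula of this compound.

C2H5

Assume 100 g: 82.7 g C, 17.3 g H.
C: 82.7 g ÷ 12.01 g/mol = 6.886 mol
H: 17.3 g ÷ 1.008 g/mol = 17.16 mol
Divide by the smallest (6.886 mol C): C 1.000, H 2.492
×2: C 2.00, H 4.98 → C2H5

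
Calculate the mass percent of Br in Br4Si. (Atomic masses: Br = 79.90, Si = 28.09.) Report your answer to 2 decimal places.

Molar mass = 4(79.90) + 1(28.09) = 347.690 g/mol
Mass of Br per mole = 4 × 79.90 = 319.600 g
% Br = 319.600 / 347.690 × 100 = 91.92%

91.92%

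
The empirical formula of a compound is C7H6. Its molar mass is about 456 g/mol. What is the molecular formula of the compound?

Empirical-formula mass = 90.12 g/mol
n = 456 / 90.12 = 5.06 ≈ 5
Molecular formula = (C7H6)5 = C35H30

C35H30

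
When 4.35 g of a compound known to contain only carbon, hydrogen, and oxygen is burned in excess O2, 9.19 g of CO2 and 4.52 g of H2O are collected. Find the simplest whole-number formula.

C5H12O2

mol C = 9.19 / 44.01 = 0.2088; mass C = 0.2088 × 12.01 = 2.508 g
mol H = 2 × (4.52 / 18.02) = 0.5017; mass H = 0.5017 × 1.008 = 0.5057 g
mass O = 4.35 − (3.014) = 1.336 g → mol O = 0.08353
Smallest is O at 0.08353 mol; normalising gives C 2.500, H 6.006, O 1.000
Scaling by 2: C 5.00, H 12.01, O 2.00 → C5H12O2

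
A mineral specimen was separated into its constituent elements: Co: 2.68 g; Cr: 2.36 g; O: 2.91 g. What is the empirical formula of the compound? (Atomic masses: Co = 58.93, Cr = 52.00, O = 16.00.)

Co: 2.68 g ÷ 58.93 g/mol = 0.04548 mol
Cr: 2.36 g ÷ 52.00 g/mol = 0.04538 mol
O: 2.91 g ÷ 16.00 g/mol = 0.1819 mol
Divide by the smallest (0.04538 mol Cr): Co 1.002, Cr 1.000, O 4.007
→ CoCrO4

CoCrO4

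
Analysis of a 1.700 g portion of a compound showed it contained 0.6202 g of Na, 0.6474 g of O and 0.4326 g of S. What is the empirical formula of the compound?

Na2O3S

n(Na) = 0.6202/22.99 = 0.02698, n(O) = 0.6474/16.00 = 0.04046, n(S) = 0.4326/32.07 = 0.01349
Divide by the smallest (0.01349 mol S): Na 2.000, O 3.000, S 1.000
→ Na2O3S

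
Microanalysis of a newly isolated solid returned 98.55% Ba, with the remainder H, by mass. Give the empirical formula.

Assume 100 g: 98.55 g Ba, 1.45 g H.
Moles — Ba: 98.55 / 137.33 = 0.7176 mol; H: 1.45 / 1.008 = 1.438 mol
Divide by the smallest (0.7176 mol Ba): Ba 1.000, H 2.005
→ BaH2

BaH2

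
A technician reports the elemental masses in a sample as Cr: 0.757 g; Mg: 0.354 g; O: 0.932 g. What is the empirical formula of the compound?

CrMgO4

n(Cr) = 0.757/52.00 = 0.01456, n(Mg) = 0.354/24.31 = 0.01456, n(O) = 0.932/16.00 = 0.05825
Divide by the smallest (0.01456 mol Cr): Cr 1.000, Mg 1.000, O 4.001
→ CrMgO4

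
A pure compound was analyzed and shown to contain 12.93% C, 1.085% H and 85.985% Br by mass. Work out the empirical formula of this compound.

Assume 100 g: 12.93 g C, 1.085 g H, 85.985 g Br.
n(C) = 12.93/12.01 = 1.077, n(H) = 1.085/1.008 = 1.076, n(Br) = 85.985/79.90 = 1.076
Ratios (÷ 1.076): C 1.000, H 1.000, Br 1.000
Ratio ≈ 1:1:1, so the empirical formula is CHBr

CHBr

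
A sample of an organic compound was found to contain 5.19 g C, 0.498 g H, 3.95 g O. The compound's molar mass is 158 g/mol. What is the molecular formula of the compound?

Moles — C: 5.19 / 12.01 = 0.4321 mol; H: 0.498 / 1.008 = 0.494 mol; O: 3.95 / 16.00 = 0.2469 mol
Ratios (÷ 0.2469): C 1.750, H 2.001, O 1.000
Multiply by 4: C 7.00, H 8.00, O 4.00 → C7H8O4
Empirical-formula mass = 156.13 g/mol
n = 158 / 156.13 = 1.01 ≈ 1
Molecular formula = empirical formula = C7H8O4

C7H8O4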